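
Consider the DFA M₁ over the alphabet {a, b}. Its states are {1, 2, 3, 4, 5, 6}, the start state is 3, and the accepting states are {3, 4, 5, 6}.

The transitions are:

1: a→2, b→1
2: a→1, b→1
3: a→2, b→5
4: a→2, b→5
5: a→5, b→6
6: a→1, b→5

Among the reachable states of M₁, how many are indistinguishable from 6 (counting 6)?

2

Reachable states from the start: {1,2,3,5,6}. Unreachable: {4} — drop them.
P0 = {3,5,6} | {1,2}.
Refine {3,5,6} on symbol a: members go to different blocks, giving {3,6} and {5}.
Stable partition: {3,6} | {1,2} | {5} — 3 equivalence classes.
State 6 belongs to the block {3,6}, which has 2 states.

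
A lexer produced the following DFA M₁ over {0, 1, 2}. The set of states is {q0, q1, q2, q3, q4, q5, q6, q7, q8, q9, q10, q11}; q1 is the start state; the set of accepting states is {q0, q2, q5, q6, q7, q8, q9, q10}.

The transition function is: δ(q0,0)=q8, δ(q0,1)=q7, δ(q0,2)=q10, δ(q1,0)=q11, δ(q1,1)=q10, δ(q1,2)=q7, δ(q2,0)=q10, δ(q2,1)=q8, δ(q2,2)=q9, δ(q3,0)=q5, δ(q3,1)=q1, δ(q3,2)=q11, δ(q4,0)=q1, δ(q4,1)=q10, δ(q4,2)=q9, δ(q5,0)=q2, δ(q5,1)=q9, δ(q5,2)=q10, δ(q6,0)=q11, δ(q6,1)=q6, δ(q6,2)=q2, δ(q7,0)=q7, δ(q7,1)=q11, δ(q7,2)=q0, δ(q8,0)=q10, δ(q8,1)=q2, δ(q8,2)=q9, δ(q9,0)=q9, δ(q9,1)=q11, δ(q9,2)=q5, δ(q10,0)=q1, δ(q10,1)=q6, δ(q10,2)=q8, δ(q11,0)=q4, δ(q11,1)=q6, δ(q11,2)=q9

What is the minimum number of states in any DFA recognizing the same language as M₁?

5

States {q3} cannot be reached from the start state, so discard them.
Initial partition by acceptance: {q0,q2,q5,q6,q7,q8,q9,q10} | {q1,q4,q11}.
Split {q0,q2,q5,q6,q7,q8,q9,q10} by δ(·,0) → {q0,q2,q5,q7,q8,q9} and {q6,q10}.
On input 0, block {q0,q2,q5,q7,q8,q9} splits into {q0,q5,q7,q9} and {q2,q8}.
On input 0, block {q0,q5,q7,q9} splits into {q0,q5} and {q7,q9}.
The partition is now stable with 5 blocks: {q0,q5} | {q1,q4,q11} | {q6,q10} | {q2,q8} | {q7,q9}.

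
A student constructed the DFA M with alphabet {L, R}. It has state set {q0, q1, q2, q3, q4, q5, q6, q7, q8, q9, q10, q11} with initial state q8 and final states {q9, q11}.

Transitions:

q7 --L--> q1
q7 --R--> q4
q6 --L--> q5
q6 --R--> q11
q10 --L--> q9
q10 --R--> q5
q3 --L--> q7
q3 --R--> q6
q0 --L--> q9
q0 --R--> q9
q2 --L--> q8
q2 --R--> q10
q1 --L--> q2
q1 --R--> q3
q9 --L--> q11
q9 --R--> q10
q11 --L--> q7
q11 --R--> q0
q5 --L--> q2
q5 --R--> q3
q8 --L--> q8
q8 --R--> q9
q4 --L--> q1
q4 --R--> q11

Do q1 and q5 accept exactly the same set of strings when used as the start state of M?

Yes

Every state is reachable, so we keep all 12.
P0 = {q9,q11} | {q0,q1,q2,q3,q4,q5,q6,q7,q8,q10}.
Refine {q9,q11} on symbol L: members go to different blocks, giving {q9} and {q11}.
Refine {q0,q1,q2,q3,q4,q5,q6,q7,q8,q10} on symbol L: members go to different blocks, giving {q1,q2,q3,q4,q5,q6,q7,q8} and {q0,q10}.
Split {q1,q2,q3,q4,q5,q6,q7,q8} by δ(·,R) → {q1,q3,q5,q7} and {q4,q6} and {q2} and {q8}.
On input L, block {q1,q3,q5,q7} splits into {q1,q5} and {q3,q7}.
Split {q0,q10} by δ(·,R) → {q0} and {q10}.
On input L, block {q3,q7} splits into {q3} and {q7}.
No further refinement is possible. Final partition (10 blocks): {q9} | {q1,q5} | {q11} | {q0} | {q4,q6} | {q2} | {q8} | {q3} | {q10} | {q7}.
q1 and q5 lie in the same block of the stable partition, so they are equivalent — no string distinguishes them.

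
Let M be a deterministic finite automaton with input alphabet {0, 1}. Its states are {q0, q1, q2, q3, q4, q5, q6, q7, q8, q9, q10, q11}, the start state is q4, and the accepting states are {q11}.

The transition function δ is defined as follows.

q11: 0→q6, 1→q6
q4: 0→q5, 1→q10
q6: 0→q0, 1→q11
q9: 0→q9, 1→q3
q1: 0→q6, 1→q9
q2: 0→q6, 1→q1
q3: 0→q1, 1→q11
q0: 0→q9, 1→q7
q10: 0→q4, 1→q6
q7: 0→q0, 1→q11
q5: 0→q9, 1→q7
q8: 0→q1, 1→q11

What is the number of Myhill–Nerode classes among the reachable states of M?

8

First remove the unreachable states {q2,q8}; 10 states remain.
Start with accepting vs non-accepting: {q11} | {q0,q1,q3,q4,q5,q6,q7,q9,q10}.
Refine {q0,q1,q3,q4,q5,q6,q7,q9,q10} on symbol 1: members go to different blocks, giving {q0,q1,q4,q5,q9,q10} and {q3,q6,q7}.
Refine {q0,q1,q4,q5,q9,q10} on symbol 0: members go to different blocks, giving {q0,q4,q5,q9,q10} and {q1}.
On input 1, block {q0,q4,q5,q9,q10} splits into {q0,q5,q9,q10} and {q4}.
On input 0, block {q0,q5,q9,q10} splits into {q0,q5,q9} and {q10}.
On input 0, block {q3,q6,q7} splits into {q6,q7} and {q3}.
Split {q0,q5,q9} by δ(·,1) → {q0,q5} and {q9}.
No further refinement is possible. Final partition (8 blocks): {q11} | {q0,q5} | {q6,q7} | {q1} | {q4} | {q10} | {q3} | {q9}.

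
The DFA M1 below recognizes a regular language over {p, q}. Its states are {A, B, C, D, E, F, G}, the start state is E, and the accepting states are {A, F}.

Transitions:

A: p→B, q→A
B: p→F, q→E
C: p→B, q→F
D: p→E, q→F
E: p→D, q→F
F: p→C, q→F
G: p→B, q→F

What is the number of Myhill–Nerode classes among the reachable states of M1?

4

States {A,G} cannot be reached from the start state, so discard them.
Start with accepting vs non-accepting: {F} | {B,C,D,E}.
On input p, block {B,C,D,E} splits into {C,D,E} and {B}.
Split {C,D,E} by δ(·,p) → {D,E} and {C}.
Stable partition: {F} | {D,E} | {B} | {C} — 4 equivalence classes.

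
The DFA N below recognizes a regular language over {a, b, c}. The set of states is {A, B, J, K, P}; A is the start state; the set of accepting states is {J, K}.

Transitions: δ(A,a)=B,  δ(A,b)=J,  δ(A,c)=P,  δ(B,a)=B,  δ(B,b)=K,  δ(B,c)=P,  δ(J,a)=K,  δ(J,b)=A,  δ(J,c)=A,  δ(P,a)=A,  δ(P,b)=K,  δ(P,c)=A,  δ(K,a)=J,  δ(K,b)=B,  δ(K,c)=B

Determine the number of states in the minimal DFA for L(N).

Start with accepting vs non-accepting: {J,K} | {A,B,P}.
The partition is now stable with 2 blocks: {J,K} | {A,B,P}.

2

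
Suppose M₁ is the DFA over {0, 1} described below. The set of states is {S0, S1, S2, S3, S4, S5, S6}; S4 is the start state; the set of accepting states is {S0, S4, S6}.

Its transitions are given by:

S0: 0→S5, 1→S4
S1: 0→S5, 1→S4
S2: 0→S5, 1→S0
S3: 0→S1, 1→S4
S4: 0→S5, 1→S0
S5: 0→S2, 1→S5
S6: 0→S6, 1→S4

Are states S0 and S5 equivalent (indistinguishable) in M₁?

No

States {S1,S3,S6} cannot be reached from the start state, so discard them.
Start with accepting vs non-accepting: {S0,S4} | {S2,S5}.
On input 1, block {S2,S5} splits into {S2} and {S5}.
The partition is now stable with 3 blocks: {S0,S4} | {S2} | {S5}.
S0 and S5 end up in different blocks, so they are distinguishable. For instance, the string 'ε' is accepted from only S0.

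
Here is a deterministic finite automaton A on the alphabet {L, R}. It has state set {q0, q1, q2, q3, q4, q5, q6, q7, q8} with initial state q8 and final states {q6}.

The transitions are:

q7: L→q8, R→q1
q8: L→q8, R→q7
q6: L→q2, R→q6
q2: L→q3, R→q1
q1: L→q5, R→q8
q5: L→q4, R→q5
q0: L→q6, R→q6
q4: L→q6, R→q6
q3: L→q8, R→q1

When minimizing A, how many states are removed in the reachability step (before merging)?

1

BFS from q8 reaches {q1, q2, q3, q4, q5, q6, q7, q8}; the 1 state(s) q0 are never visited.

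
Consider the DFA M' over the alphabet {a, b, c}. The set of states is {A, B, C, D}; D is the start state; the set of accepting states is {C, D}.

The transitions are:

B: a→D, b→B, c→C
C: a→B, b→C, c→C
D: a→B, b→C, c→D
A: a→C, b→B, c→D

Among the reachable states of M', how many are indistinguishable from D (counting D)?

2

First remove the unreachable states {A}; 3 states remain.
P0 = {C,D} | {B}.
No further refinement is possible. Final partition (2 blocks): {C,D} | {B}.
The equivalence class containing D is {C,D}, of size 2.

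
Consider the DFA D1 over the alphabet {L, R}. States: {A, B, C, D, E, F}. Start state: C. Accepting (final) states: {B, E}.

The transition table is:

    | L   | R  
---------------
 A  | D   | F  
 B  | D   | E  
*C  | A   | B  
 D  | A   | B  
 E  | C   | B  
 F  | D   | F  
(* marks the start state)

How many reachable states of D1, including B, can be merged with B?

2

Every state is reachable, so we keep all 6.
Start with accepting vs non-accepting: {B,E} | {A,C,D,F}.
Refine {A,C,D,F} on symbol R: members go to different blocks, giving {A,F} and {C,D}.
No further refinement is possible. Final partition (3 blocks): {B,E} | {A,F} | {C,D}.
The equivalence class containing B is {B,E}, of size 2.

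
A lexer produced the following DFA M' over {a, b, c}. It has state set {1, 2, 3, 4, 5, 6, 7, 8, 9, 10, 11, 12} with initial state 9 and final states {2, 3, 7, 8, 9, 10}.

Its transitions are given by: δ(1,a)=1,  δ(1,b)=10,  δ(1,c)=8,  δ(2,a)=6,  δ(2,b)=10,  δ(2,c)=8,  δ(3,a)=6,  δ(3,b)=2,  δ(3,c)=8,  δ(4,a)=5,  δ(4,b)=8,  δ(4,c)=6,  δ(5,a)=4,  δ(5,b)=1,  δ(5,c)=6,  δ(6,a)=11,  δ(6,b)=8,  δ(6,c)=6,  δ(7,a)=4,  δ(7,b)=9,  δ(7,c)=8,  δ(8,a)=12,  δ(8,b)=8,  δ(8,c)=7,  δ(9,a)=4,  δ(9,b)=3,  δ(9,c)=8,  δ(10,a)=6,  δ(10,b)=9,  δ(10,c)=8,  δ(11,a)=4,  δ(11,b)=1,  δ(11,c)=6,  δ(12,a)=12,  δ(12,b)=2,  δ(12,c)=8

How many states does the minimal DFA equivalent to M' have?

5

P0 = {2,3,7,8,9,10} | {1,4,5,6,11,12}.
Split {1,4,5,6,11,12} by δ(·,b) → {1,4,6,12} and {5,11}.
On input a, block {1,4,6,12} splits into {1,12} and {4,6}.
Refine {2,3,7,8,9,10} on symbol a: members go to different blocks, giving {2,3,7,9,10} and {8}.
The partition is now stable with 5 blocks: {2,3,7,9,10} | {1,12} | {5,11} | {4,6} | {8}.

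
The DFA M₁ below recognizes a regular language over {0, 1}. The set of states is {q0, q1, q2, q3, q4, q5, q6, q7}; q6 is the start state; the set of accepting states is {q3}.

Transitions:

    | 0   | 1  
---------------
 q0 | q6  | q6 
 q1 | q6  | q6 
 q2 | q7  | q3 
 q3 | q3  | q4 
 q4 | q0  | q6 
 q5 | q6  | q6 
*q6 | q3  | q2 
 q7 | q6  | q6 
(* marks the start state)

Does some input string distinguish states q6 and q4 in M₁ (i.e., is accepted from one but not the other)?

States {q1,q5} cannot be reached from the start state, so discard them.
Initial partition by acceptance: {q3} | {q0,q2,q4,q6,q7}.
Split {q0,q2,q4,q6,q7} by δ(·,0) → {q0,q2,q4,q7} and {q6}.
Split {q0,q2,q4,q7} by δ(·,0) → {q0,q7} and {q2,q4}.
Split {q2,q4} by δ(·,1) → {q2} and {q4}.
Stable partition: {q3} | {q0,q7} | {q6} | {q2} | {q4} — 5 equivalence classes.
q6 and q4 end up in different blocks, so they are distinguishable. For instance, the string '0' is accepted from only q6.

Yes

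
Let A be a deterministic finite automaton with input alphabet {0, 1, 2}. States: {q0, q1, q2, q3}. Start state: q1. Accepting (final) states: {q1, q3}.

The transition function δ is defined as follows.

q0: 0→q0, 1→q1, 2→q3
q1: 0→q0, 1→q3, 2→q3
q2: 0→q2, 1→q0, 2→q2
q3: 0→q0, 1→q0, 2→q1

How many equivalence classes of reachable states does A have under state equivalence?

3

First remove the unreachable states {q2}; 3 states remain.
Initial partition by acceptance: {q1,q3} | {q0}.
On input 1, block {q1,q3} splits into {q1} and {q3}.
The partition is now stable with 3 blocks: {q1} | {q0} | {q3}.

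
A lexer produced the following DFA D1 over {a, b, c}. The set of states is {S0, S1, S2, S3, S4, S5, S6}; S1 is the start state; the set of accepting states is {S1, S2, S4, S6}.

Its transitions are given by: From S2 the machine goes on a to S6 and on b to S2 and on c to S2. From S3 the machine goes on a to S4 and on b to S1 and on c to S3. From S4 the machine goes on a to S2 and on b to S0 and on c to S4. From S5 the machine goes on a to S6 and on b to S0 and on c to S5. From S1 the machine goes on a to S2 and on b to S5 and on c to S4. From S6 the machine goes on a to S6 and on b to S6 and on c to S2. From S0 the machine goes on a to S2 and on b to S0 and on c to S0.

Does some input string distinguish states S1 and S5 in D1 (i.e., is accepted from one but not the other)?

Yes

States {S3} cannot be reached from the start state, so discard them.
Start with accepting vs non-accepting: {S1,S2,S4,S6} | {S0,S5}.
Refine {S1,S2,S4,S6} on symbol b: members go to different blocks, giving {S1,S4} and {S2,S6}.
The partition is now stable with 3 blocks: {S1,S4} | {S0,S5} | {S2,S6}.
S1 and S5 end up in different blocks, so they are distinguishable. For instance, the string 'ε' is accepted from only S1.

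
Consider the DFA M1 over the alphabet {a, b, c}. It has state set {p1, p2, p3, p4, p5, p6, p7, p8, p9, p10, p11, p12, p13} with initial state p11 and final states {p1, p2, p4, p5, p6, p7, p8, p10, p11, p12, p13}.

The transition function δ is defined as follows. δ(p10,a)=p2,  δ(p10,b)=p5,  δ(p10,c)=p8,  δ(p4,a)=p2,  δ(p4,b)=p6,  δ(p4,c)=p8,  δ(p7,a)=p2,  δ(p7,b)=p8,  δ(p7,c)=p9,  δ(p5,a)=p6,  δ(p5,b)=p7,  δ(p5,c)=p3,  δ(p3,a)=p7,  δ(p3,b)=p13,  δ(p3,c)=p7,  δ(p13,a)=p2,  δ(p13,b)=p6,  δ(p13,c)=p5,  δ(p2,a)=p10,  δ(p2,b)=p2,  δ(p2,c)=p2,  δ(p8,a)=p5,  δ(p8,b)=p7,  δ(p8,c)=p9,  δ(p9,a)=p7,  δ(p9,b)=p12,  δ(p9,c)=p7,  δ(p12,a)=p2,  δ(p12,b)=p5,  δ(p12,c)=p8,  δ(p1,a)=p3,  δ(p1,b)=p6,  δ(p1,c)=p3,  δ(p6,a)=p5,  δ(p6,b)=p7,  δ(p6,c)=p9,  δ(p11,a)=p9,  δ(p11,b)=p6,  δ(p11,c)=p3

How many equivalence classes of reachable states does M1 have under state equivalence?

Reachable states from the start: {p2,p3,p5,p6,p7,p8,p9,p10,p11,p12,p13}. Unreachable: {p1,p4} — drop them.
Initial partition by acceptance: {p2,p5,p6,p7,p8,p10,p11,p12,p13} | {p3,p9}.
Split {p2,p5,p6,p7,p8,p10,p11,p12,p13} by δ(·,a) → {p2,p5,p6,p7,p8,p10,p12,p13} and {p11}.
Split {p2,p5,p6,p7,p8,p10,p12,p13} by δ(·,c) → {p2,p10,p12,p13} and {p5,p6,p7,p8}.
Refine {p2,p10,p12,p13} on symbol b: members go to different blocks, giving {p10,p12,p13} and {p2}.
Split {p5,p6,p7,p8} by δ(·,a) → {p5,p6,p8} and {p7}.
The partition is now stable with 6 blocks: {p10,p12,p13} | {p3,p9} | {p11} | {p5,p6,p8} | {p2} | {p7}.

6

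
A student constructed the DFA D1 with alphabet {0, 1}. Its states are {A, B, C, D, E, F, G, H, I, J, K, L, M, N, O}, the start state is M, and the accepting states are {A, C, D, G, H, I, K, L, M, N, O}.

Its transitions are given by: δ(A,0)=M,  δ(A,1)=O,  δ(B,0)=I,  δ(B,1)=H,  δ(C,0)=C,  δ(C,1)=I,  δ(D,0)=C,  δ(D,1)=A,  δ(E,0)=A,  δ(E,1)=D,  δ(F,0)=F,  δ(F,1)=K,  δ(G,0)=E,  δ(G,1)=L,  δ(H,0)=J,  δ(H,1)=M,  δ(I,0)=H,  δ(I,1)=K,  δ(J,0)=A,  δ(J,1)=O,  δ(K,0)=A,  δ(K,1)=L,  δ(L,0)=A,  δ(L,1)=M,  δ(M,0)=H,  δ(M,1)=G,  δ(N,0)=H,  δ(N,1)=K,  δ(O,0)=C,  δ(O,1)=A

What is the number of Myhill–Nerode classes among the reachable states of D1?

States {B,F,N} cannot be reached from the start state, so discard them.
P0 = {A,C,D,G,H,I,K,L,M,O} | {E,J}.
On input 0, block {A,C,D,G,H,I,K,L,M,O} splits into {A,C,D,I,K,L,M,O} and {G,H}.
Refine {A,C,D,I,K,L,M,O} on symbol 0: members go to different blocks, giving {A,C,D,K,L,O} and {I,M}.
On input 0, block {A,C,D,K,L,O} splits into {C,D,K,L,O} and {A}.
Split {C,D,K,L,O} by δ(·,0) → {C,D,O} and {K,L}.
Refine {C,D,O} on symbol 1: members go to different blocks, giving {D,O} and {C}.
Split {G,H} by δ(·,1) → {G} and {H}.
On input 1, block {I,M} splits into {I} and {M}.
Refine {K,L} on symbol 1: members go to different blocks, giving {K} and {L}.
The partition is now stable with 10 blocks: {D,O} | {E,J} | {G} | {I} | {A} | {K} | {C} | {H} | {M} | {L}.

10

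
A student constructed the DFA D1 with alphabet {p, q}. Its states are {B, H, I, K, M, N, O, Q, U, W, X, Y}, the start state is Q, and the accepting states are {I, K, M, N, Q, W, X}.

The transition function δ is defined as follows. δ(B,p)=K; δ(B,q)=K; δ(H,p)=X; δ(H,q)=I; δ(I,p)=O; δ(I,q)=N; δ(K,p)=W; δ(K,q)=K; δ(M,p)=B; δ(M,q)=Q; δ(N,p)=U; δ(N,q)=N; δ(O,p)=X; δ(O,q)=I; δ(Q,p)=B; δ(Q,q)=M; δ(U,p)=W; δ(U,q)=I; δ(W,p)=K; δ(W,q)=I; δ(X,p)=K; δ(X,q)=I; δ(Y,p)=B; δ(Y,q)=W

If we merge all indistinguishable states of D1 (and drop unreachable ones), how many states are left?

6

First remove the unreachable states {H,Y}; 10 states remain.
P0 = {I,K,M,N,Q,W,X} | {B,O,U}.
Split {I,K,M,N,Q,W,X} by δ(·,p) → {I,M,N,Q} and {K,W,X}.
On input q, block {B,O,U} splits into {O,U} and {B}.
On input p, block {I,M,N,Q} splits into {M,Q} and {I,N}.
Split {K,W,X} by δ(·,q) → {W,X} and {K}.
The partition is now stable with 6 blocks: {M,Q} | {O,U} | {W,X} | {B} | {I,N} | {K}.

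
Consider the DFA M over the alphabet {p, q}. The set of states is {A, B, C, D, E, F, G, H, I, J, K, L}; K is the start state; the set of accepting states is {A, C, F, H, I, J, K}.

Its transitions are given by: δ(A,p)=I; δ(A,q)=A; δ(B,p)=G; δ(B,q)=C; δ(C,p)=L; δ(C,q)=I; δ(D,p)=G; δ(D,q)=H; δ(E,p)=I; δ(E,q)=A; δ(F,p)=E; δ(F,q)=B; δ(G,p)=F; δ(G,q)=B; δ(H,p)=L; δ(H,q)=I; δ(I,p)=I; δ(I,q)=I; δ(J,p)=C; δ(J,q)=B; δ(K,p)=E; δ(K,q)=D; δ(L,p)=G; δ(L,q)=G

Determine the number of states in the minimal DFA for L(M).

7

States {J} cannot be reached from the start state, so discard them.
Start with accepting vs non-accepting: {A,C,F,H,I,K} | {B,D,E,G,L}.
Refine {A,C,F,H,I,K} on symbol p: members go to different blocks, giving {C,F,H,K} and {A,I}.
Split {C,F,H,K} by δ(·,q) → {C,H} and {F,K}.
Split {B,D,E,G,L} by δ(·,p) → {B,D,L} and {E} and {G}.
Refine {B,D,L} on symbol q: members go to different blocks, giving {B,D} and {L}.
The partition is now stable with 7 blocks: {C,H} | {B,D} | {A,I} | {F,K} | {E} | {G} | {L}.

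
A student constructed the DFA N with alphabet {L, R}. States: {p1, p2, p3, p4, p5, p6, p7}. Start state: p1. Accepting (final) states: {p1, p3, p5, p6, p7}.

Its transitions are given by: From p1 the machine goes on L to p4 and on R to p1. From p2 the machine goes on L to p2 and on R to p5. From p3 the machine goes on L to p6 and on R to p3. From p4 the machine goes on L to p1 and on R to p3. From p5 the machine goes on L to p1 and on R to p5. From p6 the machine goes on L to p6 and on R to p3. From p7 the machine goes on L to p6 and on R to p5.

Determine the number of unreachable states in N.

3

BFS from p1 reaches {p1, p3, p4, p6}; the 3 state(s) p2, p5, p7 are never visited.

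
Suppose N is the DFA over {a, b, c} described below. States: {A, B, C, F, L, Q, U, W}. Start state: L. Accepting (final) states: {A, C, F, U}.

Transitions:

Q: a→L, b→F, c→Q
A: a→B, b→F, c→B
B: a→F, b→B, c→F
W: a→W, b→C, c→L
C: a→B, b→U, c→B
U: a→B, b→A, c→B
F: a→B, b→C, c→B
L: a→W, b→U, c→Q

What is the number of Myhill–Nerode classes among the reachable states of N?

3

P0 = {A,C,F,U} | {B,L,Q,W}.
Refine {B,L,Q,W} on symbol a: members go to different blocks, giving {L,Q,W} and {B}.
Stable partition: {A,C,F,U} | {L,Q,W} | {B} — 3 equivalence classes.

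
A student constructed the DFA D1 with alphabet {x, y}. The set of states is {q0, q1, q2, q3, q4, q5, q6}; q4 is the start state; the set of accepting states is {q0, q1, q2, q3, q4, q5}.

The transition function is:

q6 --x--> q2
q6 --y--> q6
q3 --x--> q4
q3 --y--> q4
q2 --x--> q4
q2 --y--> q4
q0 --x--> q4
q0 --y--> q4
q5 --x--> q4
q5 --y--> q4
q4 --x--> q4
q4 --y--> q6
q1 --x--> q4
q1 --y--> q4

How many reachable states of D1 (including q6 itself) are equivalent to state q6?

States {q0,q1,q3,q5} cannot be reached from the start state, so discard them.
P0 = {q2,q4} | {q6}.
Split {q2,q4} by δ(·,y) → {q2} and {q4}.
The partition is now stable with 3 blocks: {q2} | {q6} | {q4}.
State q6 belongs to the block {q6}, which has 1 states.

1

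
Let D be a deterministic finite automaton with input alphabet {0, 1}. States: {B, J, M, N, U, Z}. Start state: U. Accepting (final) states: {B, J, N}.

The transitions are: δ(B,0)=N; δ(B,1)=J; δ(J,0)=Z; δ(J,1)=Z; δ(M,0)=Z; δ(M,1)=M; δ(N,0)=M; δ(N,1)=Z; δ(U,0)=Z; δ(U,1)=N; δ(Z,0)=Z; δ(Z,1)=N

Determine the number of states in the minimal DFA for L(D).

First remove the unreachable states {B,J}; 4 states remain.
Initial partition by acceptance: {N} | {M,U,Z}.
On input 1, block {M,U,Z} splits into {U,Z} and {M}.
No further refinement is possible. Final partition (3 blocks): {N} | {U,Z} | {M}.

3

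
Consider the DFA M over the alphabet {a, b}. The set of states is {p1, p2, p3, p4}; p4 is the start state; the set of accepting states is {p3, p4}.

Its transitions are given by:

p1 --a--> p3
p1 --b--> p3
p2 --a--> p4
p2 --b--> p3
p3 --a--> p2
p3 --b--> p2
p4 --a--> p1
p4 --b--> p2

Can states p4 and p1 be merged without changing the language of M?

All states are reachable from the start state.
P0 = {p3,p4} | {p1,p2}.
No further refinement is possible. Final partition (2 blocks): {p3,p4} | {p1,p2}.
p4 and p1 end up in different blocks, so they are distinguishable. For instance, the string 'ε' is accepted from only p4.

No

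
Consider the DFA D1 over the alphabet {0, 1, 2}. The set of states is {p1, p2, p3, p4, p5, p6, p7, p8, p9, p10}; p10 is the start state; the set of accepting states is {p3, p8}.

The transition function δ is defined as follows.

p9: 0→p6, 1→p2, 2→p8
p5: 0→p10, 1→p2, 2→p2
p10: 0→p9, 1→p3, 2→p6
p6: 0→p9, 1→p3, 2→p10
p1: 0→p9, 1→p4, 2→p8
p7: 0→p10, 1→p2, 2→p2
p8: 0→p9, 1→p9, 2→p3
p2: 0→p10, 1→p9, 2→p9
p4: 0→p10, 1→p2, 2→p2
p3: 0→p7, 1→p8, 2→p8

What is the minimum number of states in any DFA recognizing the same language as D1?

6

First remove the unreachable states {p1,p4,p5}; 7 states remain.
Initial partition by acceptance: {p3,p8} | {p2,p6,p7,p9,p10}.
On input 1, block {p3,p8} splits into {p3} and {p8}.
On input 1, block {p2,p6,p7,p9,p10} splits into {p2,p7,p9} and {p6,p10}.
Refine {p2,p7,p9} on symbol 2: members go to different blocks, giving {p2,p7} and {p9}.
Refine {p2,p7} on symbol 1: members go to different blocks, giving {p2} and {p7}.
No further refinement is possible. Final partition (6 blocks): {p3} | {p2} | {p8} | {p6,p10} | {p9} | {p7}.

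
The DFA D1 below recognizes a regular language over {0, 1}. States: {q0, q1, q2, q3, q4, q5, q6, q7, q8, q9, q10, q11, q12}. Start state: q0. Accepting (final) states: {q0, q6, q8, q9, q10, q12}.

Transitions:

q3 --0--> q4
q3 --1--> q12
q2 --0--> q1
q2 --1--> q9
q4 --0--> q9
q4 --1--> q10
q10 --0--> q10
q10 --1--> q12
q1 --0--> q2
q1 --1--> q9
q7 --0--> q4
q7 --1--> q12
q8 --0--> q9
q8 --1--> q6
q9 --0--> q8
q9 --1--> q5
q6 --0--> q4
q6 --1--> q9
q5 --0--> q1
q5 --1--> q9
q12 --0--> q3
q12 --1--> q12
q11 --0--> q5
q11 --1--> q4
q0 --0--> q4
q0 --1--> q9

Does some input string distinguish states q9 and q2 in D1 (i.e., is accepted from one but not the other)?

Yes

Reachable states from the start: {q0,q1,q2,q3,q4,q5,q6,q8,q9,q10,q12}. Unreachable: {q7,q11} — drop them.
Initial partition by acceptance: {q0,q6,q8,q9,q10,q12} | {q1,q2,q3,q4,q5}.
Refine {q0,q6,q8,q9,q10,q12} on symbol 0: members go to different blocks, giving {q0,q6,q12} and {q8,q9,q10}.
On input 1, block {q0,q6,q12} splits into {q0,q6} and {q12}.
Split {q1,q2,q3,q4,q5} by δ(·,0) → {q1,q2,q3,q5} and {q4}.
Refine {q1,q2,q3,q5} on symbol 0: members go to different blocks, giving {q1,q2,q5} and {q3}.
On input 1, block {q8,q9,q10} splits into {q8} and {q9} and {q10}.
The partition is now stable with 8 blocks: {q0,q6} | {q1,q2,q5} | {q8} | {q12} | {q4} | {q3} | {q9} | {q10}.
q9 and q2 end up in different blocks, so they are distinguishable. For instance, the string 'ε' is accepted from only q9.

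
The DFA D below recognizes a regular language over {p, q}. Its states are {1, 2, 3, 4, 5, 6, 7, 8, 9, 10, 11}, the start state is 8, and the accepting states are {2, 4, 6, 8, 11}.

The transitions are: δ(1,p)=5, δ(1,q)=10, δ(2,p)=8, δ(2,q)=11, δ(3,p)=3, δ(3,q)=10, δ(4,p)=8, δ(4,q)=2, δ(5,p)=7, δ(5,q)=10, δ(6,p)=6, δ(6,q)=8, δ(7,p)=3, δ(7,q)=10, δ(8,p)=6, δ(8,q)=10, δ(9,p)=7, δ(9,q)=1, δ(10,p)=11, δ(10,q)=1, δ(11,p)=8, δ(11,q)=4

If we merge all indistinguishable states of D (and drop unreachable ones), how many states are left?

First remove the unreachable states {9}; 10 states remain.
Initial partition by acceptance: {2,4,6,8,11} | {1,3,5,7,10}.
On input q, block {2,4,6,8,11} splits into {2,4,6,11} and {8}.
Split {2,4,6,11} by δ(·,p) → {2,4,11} and {6}.
On input p, block {1,3,5,7,10} splits into {1,3,5,7} and {10}.
Stable partition: {2,4,11} | {1,3,5,7} | {8} | {6} | {10} — 5 equivalence classes.

5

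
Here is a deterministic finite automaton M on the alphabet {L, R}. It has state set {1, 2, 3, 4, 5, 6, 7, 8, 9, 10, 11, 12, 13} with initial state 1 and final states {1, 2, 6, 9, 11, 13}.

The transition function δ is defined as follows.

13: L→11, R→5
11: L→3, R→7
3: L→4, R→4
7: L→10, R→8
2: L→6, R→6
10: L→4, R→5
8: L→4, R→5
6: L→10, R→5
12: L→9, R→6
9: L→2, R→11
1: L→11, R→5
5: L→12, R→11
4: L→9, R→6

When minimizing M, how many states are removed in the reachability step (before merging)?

BFS from 1 reaches {1, 2, 3, 4, 5, 6, 7, 8, 9, 10, 11, 12}; the 1 state(s) 13 are never visited.

1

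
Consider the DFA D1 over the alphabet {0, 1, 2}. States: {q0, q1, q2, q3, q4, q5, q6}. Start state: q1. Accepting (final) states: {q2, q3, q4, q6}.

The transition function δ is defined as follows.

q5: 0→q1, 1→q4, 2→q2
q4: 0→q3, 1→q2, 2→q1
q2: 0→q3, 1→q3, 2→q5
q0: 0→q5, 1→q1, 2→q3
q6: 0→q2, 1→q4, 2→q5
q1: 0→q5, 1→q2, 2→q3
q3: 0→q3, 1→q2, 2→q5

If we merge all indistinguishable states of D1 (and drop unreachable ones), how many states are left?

2

States {q0,q6} cannot be reached from the start state, so discard them.
Start with accepting vs non-accepting: {q2,q3,q4} | {q1,q5}.
Stable partition: {q2,q3,q4} | {q1,q5} — 2 equivalence classes.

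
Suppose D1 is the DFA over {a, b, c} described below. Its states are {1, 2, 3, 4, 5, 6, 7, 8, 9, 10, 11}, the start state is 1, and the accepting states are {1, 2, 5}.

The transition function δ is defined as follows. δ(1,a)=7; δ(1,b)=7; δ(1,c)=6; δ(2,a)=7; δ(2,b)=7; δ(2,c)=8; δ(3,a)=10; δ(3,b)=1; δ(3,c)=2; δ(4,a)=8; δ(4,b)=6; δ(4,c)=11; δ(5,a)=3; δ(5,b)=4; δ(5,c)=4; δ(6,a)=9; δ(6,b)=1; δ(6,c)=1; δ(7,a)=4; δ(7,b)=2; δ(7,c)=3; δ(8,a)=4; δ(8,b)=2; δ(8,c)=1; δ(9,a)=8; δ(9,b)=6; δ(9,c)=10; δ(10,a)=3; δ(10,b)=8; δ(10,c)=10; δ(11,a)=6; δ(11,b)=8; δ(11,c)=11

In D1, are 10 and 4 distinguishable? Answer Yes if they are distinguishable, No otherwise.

No

First remove the unreachable states {5}; 10 states remain.
P0 = {1,2} | {3,4,6,7,8,9,10,11}.
Split {3,4,6,7,8,9,10,11} by δ(·,b) → {3,6,7,8} and {4,9,10,11}.
On input c, block {3,6,7,8} splits into {3,6,8} and {7}.
The partition is now stable with 4 blocks: {1,2} | {3,6,8} | {4,9,10,11} | {7}.
10 and 4 lie in the same block of the stable partition, so they are equivalent — no string distinguishes them.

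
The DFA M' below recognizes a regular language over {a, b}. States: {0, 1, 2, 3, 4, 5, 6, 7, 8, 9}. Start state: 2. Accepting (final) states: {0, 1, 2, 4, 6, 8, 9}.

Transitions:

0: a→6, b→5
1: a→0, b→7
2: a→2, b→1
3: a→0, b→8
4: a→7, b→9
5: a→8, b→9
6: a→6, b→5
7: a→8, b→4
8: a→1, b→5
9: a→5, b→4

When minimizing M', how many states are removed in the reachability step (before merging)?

No path from 2 leads to 3; the other 9 states are all reachable.

1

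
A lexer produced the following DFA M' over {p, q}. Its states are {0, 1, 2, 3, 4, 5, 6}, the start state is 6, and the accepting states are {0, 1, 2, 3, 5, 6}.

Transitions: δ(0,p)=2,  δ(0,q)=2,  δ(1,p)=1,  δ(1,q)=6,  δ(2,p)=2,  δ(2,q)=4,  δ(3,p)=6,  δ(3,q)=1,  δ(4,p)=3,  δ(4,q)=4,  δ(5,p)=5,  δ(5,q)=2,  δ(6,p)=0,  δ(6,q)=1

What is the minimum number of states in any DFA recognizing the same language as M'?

First remove the unreachable states {5}; 6 states remain.
Initial partition by acceptance: {0,1,2,3,6} | {4}.
Refine {0,1,2,3,6} on symbol q: members go to different blocks, giving {0,1,3,6} and {2}.
Refine {0,1,3,6} on symbol p: members go to different blocks, giving {1,3,6} and {0}.
Refine {1,3,6} on symbol p: members go to different blocks, giving {1,3} and {6}.
Refine {1,3} on symbol p: members go to different blocks, giving {1} and {3}.
The partition is now stable with 6 blocks: {1} | {4} | {2} | {0} | {6} | {3}.

6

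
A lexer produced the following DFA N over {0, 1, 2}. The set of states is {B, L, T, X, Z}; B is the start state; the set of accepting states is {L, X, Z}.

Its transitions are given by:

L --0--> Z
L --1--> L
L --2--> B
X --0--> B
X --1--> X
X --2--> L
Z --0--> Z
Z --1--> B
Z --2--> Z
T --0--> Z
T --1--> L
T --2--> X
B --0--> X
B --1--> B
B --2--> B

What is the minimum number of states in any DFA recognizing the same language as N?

4

First remove the unreachable states {T}; 4 states remain.
P0 = {L,X,Z} | {B}.
On input 0, block {L,X,Z} splits into {L,Z} and {X}.
On input 1, block {L,Z} splits into {Z} and {L}.
The partition is now stable with 4 blocks: {Z} | {B} | {X} | {L}.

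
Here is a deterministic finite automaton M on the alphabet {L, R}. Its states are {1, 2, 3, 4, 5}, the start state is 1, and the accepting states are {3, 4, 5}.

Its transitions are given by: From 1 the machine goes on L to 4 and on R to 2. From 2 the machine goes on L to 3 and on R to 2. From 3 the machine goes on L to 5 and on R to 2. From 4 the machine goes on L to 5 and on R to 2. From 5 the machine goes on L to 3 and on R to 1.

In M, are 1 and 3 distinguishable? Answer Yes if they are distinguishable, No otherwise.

Yes

P0 = {3,4,5} | {1,2}.
The partition is now stable with 2 blocks: {3,4,5} | {1,2}.
1 and 3 end up in different blocks, so they are distinguishable. For instance, the string 'ε' is accepted from only 3.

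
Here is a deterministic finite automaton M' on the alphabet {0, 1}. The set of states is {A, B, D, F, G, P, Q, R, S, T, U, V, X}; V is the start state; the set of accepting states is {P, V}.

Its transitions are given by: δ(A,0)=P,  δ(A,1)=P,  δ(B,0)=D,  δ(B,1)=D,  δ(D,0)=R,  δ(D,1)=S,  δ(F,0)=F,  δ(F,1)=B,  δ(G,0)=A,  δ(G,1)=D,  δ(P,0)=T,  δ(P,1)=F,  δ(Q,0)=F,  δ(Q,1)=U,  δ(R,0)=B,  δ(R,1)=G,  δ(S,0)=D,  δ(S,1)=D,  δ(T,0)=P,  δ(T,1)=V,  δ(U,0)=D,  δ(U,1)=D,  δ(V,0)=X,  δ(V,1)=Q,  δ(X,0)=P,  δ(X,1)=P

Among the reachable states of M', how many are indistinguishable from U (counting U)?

Initial partition by acceptance: {P,V} | {A,B,D,F,G,Q,R,S,T,U,X}.
Split {A,B,D,F,G,Q,R,S,T,U,X} by δ(·,0) → {B,D,F,G,Q,R,S,U} and {A,T,X}.
Refine {B,D,F,G,Q,R,S,U} on symbol 0: members go to different blocks, giving {B,D,F,Q,R,S,U} and {G}.
On input 1, block {B,D,F,Q,R,S,U} splits into {B,D,F,Q,S,U} and {R}.
Refine {B,D,F,Q,S,U} on symbol 0: members go to different blocks, giving {B,F,Q,S,U} and {D}.
Split {B,F,Q,S,U} by δ(·,0) → {B,S,U} and {F,Q}.
No further refinement is possible. Final partition (7 blocks): {P,V} | {B,S,U} | {A,T,X} | {G} | {R} | {D} | {F,Q}.
The equivalence class containing U is {B,S,U}, of size 3.

3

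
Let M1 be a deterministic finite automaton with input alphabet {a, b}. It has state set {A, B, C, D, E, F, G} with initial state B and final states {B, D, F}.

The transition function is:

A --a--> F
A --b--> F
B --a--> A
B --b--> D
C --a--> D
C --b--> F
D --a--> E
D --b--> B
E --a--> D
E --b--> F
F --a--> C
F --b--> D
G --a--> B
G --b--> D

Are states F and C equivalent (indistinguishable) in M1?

First remove the unreachable states {G}; 6 states remain.
Initial partition by acceptance: {B,D,F} | {A,C,E}.
Stable partition: {B,D,F} | {A,C,E} — 2 equivalence classes.
F and C end up in different blocks, so they are distinguishable. For instance, the string 'ε' is accepted from only F.

No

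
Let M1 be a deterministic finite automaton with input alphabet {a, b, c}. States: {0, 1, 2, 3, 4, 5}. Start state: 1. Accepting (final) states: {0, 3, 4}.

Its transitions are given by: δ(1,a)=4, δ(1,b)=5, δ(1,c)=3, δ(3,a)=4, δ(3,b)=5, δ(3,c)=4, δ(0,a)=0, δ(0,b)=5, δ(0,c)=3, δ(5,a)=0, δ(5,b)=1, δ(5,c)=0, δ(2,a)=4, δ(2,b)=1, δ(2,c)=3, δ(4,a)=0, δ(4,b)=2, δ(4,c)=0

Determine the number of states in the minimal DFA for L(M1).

2

Start with accepting vs non-accepting: {0,3,4} | {1,2,5}.
Stable partition: {0,3,4} | {1,2,5} — 2 equivalence classes.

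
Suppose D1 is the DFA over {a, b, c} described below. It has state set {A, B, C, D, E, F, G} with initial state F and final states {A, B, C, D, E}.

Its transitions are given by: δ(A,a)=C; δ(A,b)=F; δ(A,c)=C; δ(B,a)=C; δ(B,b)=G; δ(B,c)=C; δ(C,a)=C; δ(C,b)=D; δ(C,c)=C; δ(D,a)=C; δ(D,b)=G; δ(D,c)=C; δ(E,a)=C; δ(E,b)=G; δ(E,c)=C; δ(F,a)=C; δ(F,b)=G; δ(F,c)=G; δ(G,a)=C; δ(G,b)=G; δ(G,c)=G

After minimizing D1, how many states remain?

3

Reachable states from the start: {C,D,F,G}. Unreachable: {A,B,E} — drop them.
Initial partition by acceptance: {C,D} | {F,G}.
On input b, block {C,D} splits into {C} and {D}.
No further refinement is possible. Final partition (3 blocks): {C} | {F,G} | {D}.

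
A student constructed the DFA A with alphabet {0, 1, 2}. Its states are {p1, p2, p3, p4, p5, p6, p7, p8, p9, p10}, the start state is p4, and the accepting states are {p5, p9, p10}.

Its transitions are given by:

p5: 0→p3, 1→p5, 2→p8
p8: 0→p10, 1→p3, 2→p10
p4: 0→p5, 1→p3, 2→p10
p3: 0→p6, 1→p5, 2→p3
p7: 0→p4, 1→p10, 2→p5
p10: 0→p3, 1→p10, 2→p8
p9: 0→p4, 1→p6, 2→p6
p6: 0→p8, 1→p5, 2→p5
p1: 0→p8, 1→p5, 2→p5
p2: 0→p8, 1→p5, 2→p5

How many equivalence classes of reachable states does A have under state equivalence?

Reachable states from the start: {p3,p4,p5,p6,p8,p10}. Unreachable: {p1,p2,p7,p9} — drop them.
Initial partition by acceptance: {p5,p10} | {p3,p4,p6,p8}.
Refine {p3,p4,p6,p8} on symbol 0: members go to different blocks, giving {p3,p6} and {p4,p8}.
Refine {p3,p6} on symbol 0: members go to different blocks, giving {p3} and {p6}.
No further refinement is possible. Final partition (4 blocks): {p5,p10} | {p3} | {p4,p8} | {p6}.

4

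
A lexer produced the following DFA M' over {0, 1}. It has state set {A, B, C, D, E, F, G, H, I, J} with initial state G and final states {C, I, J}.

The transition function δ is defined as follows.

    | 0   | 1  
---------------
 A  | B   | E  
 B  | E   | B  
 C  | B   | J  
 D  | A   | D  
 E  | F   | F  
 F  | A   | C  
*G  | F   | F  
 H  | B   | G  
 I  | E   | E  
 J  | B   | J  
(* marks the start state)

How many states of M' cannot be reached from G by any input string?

BFS from G reaches {A, B, C, E, F, G, J}; the 3 state(s) D, H, I are never visited.

3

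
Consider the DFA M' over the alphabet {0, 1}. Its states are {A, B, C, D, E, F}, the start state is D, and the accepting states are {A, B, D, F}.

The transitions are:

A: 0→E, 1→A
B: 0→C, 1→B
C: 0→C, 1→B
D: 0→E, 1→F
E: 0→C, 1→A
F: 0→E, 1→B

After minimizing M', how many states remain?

2

Initial partition by acceptance: {A,B,D,F} | {C,E}.
Stable partition: {A,B,D,F} | {C,E} — 2 equivalence classes.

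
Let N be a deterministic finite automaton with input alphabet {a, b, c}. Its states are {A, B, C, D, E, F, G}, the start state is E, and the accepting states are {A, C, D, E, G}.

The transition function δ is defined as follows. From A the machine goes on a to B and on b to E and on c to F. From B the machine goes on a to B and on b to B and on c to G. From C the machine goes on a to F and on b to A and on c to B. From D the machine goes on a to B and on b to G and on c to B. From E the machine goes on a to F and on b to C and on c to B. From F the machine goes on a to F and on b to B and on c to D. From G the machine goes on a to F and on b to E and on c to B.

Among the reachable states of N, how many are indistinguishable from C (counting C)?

Every state is reachable, so we keep all 7.
Start with accepting vs non-accepting: {A,C,D,E,G} | {B,F}.
The partition is now stable with 2 blocks: {A,C,D,E,G} | {B,F}.
State C belongs to the block {A,C,D,E,G}, which has 5 states.

5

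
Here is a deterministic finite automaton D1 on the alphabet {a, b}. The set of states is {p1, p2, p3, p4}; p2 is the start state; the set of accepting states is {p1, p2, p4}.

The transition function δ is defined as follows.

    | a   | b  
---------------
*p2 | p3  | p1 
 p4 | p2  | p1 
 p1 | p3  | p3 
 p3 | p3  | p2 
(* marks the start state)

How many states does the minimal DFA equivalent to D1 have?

First remove the unreachable states {p4}; 3 states remain.
Start with accepting vs non-accepting: {p1,p2} | {p3}.
Split {p1,p2} by δ(·,b) → {p1} and {p2}.
No further refinement is possible. Final partition (3 blocks): {p1} | {p3} | {p2}.

3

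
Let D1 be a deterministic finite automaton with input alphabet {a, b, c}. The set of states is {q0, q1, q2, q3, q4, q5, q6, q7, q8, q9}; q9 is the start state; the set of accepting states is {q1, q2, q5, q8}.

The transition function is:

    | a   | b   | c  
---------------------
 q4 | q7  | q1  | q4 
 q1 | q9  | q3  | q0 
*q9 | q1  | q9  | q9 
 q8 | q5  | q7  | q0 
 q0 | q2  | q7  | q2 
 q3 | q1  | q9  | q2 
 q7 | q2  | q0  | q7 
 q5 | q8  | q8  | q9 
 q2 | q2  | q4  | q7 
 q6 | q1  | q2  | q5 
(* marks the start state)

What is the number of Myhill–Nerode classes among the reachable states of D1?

Reachable states from the start: {q0,q1,q2,q3,q4,q7,q9}. Unreachable: {q5,q6,q8} — drop them.
Initial partition by acceptance: {q1,q2} | {q0,q3,q4,q7,q9}.
Split {q1,q2} by δ(·,a) → {q1} and {q2}.
On input a, block {q0,q3,q4,q7,q9} splits into {q0,q7} and {q3,q9} and {q4}.
Refine {q0,q7} on symbol c: members go to different blocks, giving {q0} and {q7}.
Split {q3,q9} by δ(·,c) → {q3} and {q9}.
Stable partition: {q1} | {q0} | {q2} | {q3} | {q4} | {q7} | {q9} — 7 equivalence classes.

7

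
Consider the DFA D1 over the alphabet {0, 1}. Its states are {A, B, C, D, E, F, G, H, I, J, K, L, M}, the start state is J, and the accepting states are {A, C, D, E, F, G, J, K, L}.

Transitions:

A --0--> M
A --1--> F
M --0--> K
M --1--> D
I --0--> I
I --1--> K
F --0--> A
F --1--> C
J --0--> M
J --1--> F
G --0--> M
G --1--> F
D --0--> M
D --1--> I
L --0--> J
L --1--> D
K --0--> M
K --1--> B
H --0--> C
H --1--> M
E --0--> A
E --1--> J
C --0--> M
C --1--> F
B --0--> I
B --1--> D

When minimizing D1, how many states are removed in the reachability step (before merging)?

BFS from J reaches {A, B, C, D, F, I, J, K, M}; the 4 state(s) E, G, H, L are never visited.

4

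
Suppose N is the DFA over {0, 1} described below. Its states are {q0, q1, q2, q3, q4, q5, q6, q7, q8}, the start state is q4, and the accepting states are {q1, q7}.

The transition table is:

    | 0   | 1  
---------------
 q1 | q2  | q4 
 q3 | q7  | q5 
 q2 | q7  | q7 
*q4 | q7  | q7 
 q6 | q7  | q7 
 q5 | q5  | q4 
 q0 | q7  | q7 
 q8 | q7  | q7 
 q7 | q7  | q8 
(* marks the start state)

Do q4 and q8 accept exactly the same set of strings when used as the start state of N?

Reachable states from the start: {q4,q7,q8}. Unreachable: {q0,q1,q2,q3,q5,q6} — drop them.
Start with accepting vs non-accepting: {q7} | {q4,q8}.
No further refinement is possible. Final partition (2 blocks): {q7} | {q4,q8}.
q4 and q8 lie in the same block of the stable partition, so they are equivalent — no string distinguishes them.

Yes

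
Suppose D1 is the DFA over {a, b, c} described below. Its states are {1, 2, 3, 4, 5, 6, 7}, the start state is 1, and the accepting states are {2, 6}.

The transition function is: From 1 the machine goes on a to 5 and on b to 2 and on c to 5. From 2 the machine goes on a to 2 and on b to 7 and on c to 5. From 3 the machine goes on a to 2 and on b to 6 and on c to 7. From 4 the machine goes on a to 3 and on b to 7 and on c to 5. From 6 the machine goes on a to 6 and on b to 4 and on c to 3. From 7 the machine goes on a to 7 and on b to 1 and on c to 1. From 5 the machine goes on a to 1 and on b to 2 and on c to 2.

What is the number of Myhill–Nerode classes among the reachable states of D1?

First remove the unreachable states {3,4,6}; 4 states remain.
Start with accepting vs non-accepting: {2} | {1,5,7}.
On input b, block {1,5,7} splits into {1,5} and {7}.
On input c, block {1,5} splits into {1} and {5}.
Stable partition: {2} | {1} | {7} | {5} — 4 equivalence classes.

4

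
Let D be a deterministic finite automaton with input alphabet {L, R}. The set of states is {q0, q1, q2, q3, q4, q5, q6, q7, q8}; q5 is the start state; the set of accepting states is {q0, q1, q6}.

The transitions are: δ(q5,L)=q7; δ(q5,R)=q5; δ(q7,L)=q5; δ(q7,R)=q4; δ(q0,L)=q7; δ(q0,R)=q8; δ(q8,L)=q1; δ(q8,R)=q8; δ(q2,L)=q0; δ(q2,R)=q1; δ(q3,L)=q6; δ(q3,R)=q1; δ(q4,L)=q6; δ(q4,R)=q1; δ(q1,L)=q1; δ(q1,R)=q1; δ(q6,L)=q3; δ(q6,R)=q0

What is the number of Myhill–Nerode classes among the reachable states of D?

First remove the unreachable states {q2}; 8 states remain.
Start with accepting vs non-accepting: {q0,q1,q6} | {q3,q4,q5,q7,q8}.
Refine {q0,q1,q6} on symbol L: members go to different blocks, giving {q0,q6} and {q1}.
On input R, block {q0,q6} splits into {q0} and {q6}.
On input L, block {q3,q4,q5,q7,q8} splits into {q3,q4} and {q5,q7} and {q8}.
Refine {q5,q7} on symbol R: members go to different blocks, giving {q5} and {q7}.
Stable partition: {q0} | {q3,q4} | {q1} | {q6} | {q5} | {q8} | {q7} — 7 equivalence classes.

7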